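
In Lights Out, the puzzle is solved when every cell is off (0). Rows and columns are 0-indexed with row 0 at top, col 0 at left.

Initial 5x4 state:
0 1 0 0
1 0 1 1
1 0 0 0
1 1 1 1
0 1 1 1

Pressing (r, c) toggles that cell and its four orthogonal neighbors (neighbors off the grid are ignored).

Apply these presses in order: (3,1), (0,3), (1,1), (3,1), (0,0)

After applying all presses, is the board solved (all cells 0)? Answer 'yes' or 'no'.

Answer: no

Derivation:
After press 1 at (3,1):
0 1 0 0
1 0 1 1
1 1 0 0
0 0 0 1
0 0 1 1

After press 2 at (0,3):
0 1 1 1
1 0 1 0
1 1 0 0
0 0 0 1
0 0 1 1

After press 3 at (1,1):
0 0 1 1
0 1 0 0
1 0 0 0
0 0 0 1
0 0 1 1

After press 4 at (3,1):
0 0 1 1
0 1 0 0
1 1 0 0
1 1 1 1
0 1 1 1

After press 5 at (0,0):
1 1 1 1
1 1 0 0
1 1 0 0
1 1 1 1
0 1 1 1

Lights still on: 15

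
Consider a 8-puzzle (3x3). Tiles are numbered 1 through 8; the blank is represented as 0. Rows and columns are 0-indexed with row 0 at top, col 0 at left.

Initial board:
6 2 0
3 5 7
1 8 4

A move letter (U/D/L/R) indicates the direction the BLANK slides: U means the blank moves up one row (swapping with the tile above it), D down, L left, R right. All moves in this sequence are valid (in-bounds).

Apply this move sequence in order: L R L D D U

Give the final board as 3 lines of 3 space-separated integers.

After move 1 (L):
6 0 2
3 5 7
1 8 4

After move 2 (R):
6 2 0
3 5 7
1 8 4

After move 3 (L):
6 0 2
3 5 7
1 8 4

After move 4 (D):
6 5 2
3 0 7
1 8 4

After move 5 (D):
6 5 2
3 8 7
1 0 4

After move 6 (U):
6 5 2
3 0 7
1 8 4

Answer: 6 5 2
3 0 7
1 8 4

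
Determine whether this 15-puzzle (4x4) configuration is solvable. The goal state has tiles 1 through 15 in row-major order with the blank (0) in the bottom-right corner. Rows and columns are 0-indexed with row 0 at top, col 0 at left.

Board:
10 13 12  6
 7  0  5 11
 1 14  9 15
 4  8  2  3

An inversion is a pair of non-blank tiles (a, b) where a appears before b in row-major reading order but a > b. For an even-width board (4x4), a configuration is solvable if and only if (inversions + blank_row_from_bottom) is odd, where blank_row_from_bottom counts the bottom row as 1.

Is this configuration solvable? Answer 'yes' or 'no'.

Inversions: 67
Blank is in row 1 (0-indexed from top), which is row 3 counting from the bottom (bottom = 1).
67 + 3 = 70, which is even, so the puzzle is not solvable.

Answer: no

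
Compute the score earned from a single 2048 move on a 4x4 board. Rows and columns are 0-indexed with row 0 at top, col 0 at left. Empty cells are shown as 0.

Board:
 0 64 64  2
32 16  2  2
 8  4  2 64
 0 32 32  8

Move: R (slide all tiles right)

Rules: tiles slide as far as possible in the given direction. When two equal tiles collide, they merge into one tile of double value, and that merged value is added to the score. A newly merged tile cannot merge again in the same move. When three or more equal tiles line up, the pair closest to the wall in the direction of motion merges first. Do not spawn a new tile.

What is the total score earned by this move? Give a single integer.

Answer: 196

Derivation:
Slide right:
row 0: [0, 64, 64, 2] -> [0, 0, 128, 2]  score +128 (running 128)
row 1: [32, 16, 2, 2] -> [0, 32, 16, 4]  score +4 (running 132)
row 2: [8, 4, 2, 64] -> [8, 4, 2, 64]  score +0 (running 132)
row 3: [0, 32, 32, 8] -> [0, 0, 64, 8]  score +64 (running 196)
Board after move:
  0   0 128   2
  0  32  16   4
  8   4   2  64
  0   0  64   8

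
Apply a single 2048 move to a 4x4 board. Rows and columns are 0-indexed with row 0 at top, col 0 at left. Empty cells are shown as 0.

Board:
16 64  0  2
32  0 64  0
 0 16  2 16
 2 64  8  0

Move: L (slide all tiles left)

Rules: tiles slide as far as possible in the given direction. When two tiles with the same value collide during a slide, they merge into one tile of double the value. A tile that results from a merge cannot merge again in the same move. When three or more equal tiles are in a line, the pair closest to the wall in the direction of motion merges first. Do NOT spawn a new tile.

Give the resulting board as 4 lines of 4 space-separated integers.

Slide left:
row 0: [16, 64, 0, 2] -> [16, 64, 2, 0]
row 1: [32, 0, 64, 0] -> [32, 64, 0, 0]
row 2: [0, 16, 2, 16] -> [16, 2, 16, 0]
row 3: [2, 64, 8, 0] -> [2, 64, 8, 0]

Answer: 16 64  2  0
32 64  0  0
16  2 16  0
 2 64  8  0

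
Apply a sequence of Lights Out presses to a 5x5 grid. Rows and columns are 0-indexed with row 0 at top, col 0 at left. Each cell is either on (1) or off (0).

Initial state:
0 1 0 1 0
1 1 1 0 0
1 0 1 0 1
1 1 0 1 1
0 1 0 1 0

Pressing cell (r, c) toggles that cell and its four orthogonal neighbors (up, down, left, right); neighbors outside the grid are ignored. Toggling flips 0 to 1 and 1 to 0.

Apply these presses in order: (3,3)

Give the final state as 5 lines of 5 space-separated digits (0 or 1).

Answer: 0 1 0 1 0
1 1 1 0 0
1 0 1 1 1
1 1 1 0 0
0 1 0 0 0

Derivation:
After press 1 at (3,3):
0 1 0 1 0
1 1 1 0 0
1 0 1 1 1
1 1 1 0 0
0 1 0 0 0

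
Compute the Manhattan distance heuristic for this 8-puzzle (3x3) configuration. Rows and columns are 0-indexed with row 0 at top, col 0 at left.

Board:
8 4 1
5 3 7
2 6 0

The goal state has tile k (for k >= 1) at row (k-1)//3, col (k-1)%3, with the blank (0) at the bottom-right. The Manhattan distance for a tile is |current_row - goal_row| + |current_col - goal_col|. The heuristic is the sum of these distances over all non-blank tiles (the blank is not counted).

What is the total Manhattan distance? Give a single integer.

Tile 8: at (0,0), goal (2,1), distance |0-2|+|0-1| = 3
Tile 4: at (0,1), goal (1,0), distance |0-1|+|1-0| = 2
Tile 1: at (0,2), goal (0,0), distance |0-0|+|2-0| = 2
Tile 5: at (1,0), goal (1,1), distance |1-1|+|0-1| = 1
Tile 3: at (1,1), goal (0,2), distance |1-0|+|1-2| = 2
Tile 7: at (1,2), goal (2,0), distance |1-2|+|2-0| = 3
Tile 2: at (2,0), goal (0,1), distance |2-0|+|0-1| = 3
Tile 6: at (2,1), goal (1,2), distance |2-1|+|1-2| = 2
Sum: 3 + 2 + 2 + 1 + 2 + 3 + 3 + 2 = 18

Answer: 18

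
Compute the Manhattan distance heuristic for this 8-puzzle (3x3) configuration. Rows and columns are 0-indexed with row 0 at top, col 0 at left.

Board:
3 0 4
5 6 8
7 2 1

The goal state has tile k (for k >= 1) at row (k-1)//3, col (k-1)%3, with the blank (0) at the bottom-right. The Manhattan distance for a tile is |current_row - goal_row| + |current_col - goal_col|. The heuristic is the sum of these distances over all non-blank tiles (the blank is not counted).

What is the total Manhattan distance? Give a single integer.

Tile 3: at (0,0), goal (0,2), distance |0-0|+|0-2| = 2
Tile 4: at (0,2), goal (1,0), distance |0-1|+|2-0| = 3
Tile 5: at (1,0), goal (1,1), distance |1-1|+|0-1| = 1
Tile 6: at (1,1), goal (1,2), distance |1-1|+|1-2| = 1
Tile 8: at (1,2), goal (2,1), distance |1-2|+|2-1| = 2
Tile 7: at (2,0), goal (2,0), distance |2-2|+|0-0| = 0
Tile 2: at (2,1), goal (0,1), distance |2-0|+|1-1| = 2
Tile 1: at (2,2), goal (0,0), distance |2-0|+|2-0| = 4
Sum: 2 + 3 + 1 + 1 + 2 + 0 + 2 + 4 = 15

Answer: 15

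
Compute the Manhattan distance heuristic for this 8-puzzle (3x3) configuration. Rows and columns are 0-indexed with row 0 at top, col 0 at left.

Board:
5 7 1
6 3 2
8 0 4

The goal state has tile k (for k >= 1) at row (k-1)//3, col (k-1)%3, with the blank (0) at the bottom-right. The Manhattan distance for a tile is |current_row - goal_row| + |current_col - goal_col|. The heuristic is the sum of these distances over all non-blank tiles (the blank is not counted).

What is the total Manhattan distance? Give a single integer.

Answer: 17

Derivation:
Tile 5: (0,0)->(1,1) = 2
Tile 7: (0,1)->(2,0) = 3
Tile 1: (0,2)->(0,0) = 2
Tile 6: (1,0)->(1,2) = 2
Tile 3: (1,1)->(0,2) = 2
Tile 2: (1,2)->(0,1) = 2
Tile 8: (2,0)->(2,1) = 1
Tile 4: (2,2)->(1,0) = 3
Sum: 2 + 3 + 2 + 2 + 2 + 2 + 1 + 3 = 17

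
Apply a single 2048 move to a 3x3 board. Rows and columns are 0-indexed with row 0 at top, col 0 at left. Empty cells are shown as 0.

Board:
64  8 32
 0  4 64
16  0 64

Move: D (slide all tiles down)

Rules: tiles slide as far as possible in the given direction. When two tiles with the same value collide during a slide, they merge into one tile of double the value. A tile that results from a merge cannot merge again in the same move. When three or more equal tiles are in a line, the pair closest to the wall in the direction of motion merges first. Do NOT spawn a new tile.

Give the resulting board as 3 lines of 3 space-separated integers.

Answer:   0   0   0
 64   8  32
 16   4 128

Derivation:
Slide down:
col 0: [64, 0, 16] -> [0, 64, 16]
col 1: [8, 4, 0] -> [0, 8, 4]
col 2: [32, 64, 64] -> [0, 32, 128]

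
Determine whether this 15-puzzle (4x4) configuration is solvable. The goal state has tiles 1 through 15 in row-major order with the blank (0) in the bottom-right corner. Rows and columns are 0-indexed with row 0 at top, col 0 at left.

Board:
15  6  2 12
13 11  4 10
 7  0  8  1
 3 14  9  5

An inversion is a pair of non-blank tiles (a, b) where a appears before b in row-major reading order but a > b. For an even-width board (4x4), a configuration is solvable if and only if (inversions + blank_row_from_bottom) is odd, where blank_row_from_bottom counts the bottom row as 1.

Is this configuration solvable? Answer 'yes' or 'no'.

Answer: yes

Derivation:
Inversions: 63
Blank is in row 2 (0-indexed from top), which is row 2 counting from the bottom (bottom = 1).
63 + 2 = 65, which is odd, so the puzzle is solvable.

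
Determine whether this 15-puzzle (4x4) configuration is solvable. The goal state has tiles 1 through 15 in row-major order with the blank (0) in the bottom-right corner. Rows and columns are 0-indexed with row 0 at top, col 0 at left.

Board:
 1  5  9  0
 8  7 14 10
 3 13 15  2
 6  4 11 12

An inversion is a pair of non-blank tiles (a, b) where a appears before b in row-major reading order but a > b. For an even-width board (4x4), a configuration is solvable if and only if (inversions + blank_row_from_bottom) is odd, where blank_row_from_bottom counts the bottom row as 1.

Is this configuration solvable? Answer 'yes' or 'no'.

Inversions: 42
Blank is in row 0 (0-indexed from top), which is row 4 counting from the bottom (bottom = 1).
42 + 4 = 46, which is even, so the puzzle is not solvable.

Answer: no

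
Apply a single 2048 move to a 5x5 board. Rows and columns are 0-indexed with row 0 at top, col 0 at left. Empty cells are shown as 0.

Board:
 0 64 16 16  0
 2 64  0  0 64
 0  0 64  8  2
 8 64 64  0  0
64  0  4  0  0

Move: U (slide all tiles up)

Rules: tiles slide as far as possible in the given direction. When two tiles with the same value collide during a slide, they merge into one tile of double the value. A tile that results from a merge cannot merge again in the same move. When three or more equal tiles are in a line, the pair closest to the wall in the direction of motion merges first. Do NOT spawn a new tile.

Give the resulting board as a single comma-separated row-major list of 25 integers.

Slide up:
col 0: [0, 2, 0, 8, 64] -> [2, 8, 64, 0, 0]
col 1: [64, 64, 0, 64, 0] -> [128, 64, 0, 0, 0]
col 2: [16, 0, 64, 64, 4] -> [16, 128, 4, 0, 0]
col 3: [16, 0, 8, 0, 0] -> [16, 8, 0, 0, 0]
col 4: [0, 64, 2, 0, 0] -> [64, 2, 0, 0, 0]

Answer: 2, 128, 16, 16, 64, 8, 64, 128, 8, 2, 64, 0, 4, 0, 0, 0, 0, 0, 0, 0, 0, 0, 0, 0, 0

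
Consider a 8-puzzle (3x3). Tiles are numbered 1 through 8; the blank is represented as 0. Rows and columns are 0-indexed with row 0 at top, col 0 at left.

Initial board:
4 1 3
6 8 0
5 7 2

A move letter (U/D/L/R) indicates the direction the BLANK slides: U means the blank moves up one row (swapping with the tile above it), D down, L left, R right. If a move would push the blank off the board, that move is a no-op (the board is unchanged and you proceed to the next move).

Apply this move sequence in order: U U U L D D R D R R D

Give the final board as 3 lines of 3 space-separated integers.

After move 1 (U):
4 1 0
6 8 3
5 7 2

After move 2 (U):
4 1 0
6 8 3
5 7 2

After move 3 (U):
4 1 0
6 8 3
5 7 2

After move 4 (L):
4 0 1
6 8 3
5 7 2

After move 5 (D):
4 8 1
6 0 3
5 7 2

After move 6 (D):
4 8 1
6 7 3
5 0 2

After move 7 (R):
4 8 1
6 7 3
5 2 0

After move 8 (D):
4 8 1
6 7 3
5 2 0

After move 9 (R):
4 8 1
6 7 3
5 2 0

After move 10 (R):
4 8 1
6 7 3
5 2 0

After move 11 (D):
4 8 1
6 7 3
5 2 0

Answer: 4 8 1
6 7 3
5 2 0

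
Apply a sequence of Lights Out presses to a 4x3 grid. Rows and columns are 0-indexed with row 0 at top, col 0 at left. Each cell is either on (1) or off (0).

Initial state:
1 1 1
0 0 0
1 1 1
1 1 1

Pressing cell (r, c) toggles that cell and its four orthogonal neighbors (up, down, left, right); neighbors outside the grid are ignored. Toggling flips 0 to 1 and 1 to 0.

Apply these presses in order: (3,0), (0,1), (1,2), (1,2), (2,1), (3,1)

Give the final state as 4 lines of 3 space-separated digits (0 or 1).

Answer: 0 0 0
0 0 0
1 1 0
1 0 0

Derivation:
After press 1 at (3,0):
1 1 1
0 0 0
0 1 1
0 0 1

After press 2 at (0,1):
0 0 0
0 1 0
0 1 1
0 0 1

After press 3 at (1,2):
0 0 1
0 0 1
0 1 0
0 0 1

After press 4 at (1,2):
0 0 0
0 1 0
0 1 1
0 0 1

After press 5 at (2,1):
0 0 0
0 0 0
1 0 0
0 1 1

After press 6 at (3,1):
0 0 0
0 0 0
1 1 0
1 0 0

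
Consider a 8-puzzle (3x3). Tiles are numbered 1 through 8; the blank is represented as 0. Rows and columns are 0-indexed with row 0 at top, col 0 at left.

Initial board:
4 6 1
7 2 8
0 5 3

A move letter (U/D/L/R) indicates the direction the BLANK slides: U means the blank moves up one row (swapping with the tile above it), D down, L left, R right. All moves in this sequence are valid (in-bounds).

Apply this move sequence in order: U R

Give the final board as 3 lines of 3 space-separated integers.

After move 1 (U):
4 6 1
0 2 8
7 5 3

After move 2 (R):
4 6 1
2 0 8
7 5 3

Answer: 4 6 1
2 0 8
7 5 3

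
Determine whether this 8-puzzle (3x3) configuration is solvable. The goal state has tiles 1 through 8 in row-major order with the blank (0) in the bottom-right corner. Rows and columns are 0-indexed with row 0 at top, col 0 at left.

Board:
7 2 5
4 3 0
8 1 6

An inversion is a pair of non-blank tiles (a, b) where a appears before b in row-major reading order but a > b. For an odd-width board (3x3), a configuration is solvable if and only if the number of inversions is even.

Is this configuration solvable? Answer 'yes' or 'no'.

Inversions (pairs i<j in row-major order where tile[i] > tile[j] > 0): 15
15 is odd, so the puzzle is not solvable.

Answer: no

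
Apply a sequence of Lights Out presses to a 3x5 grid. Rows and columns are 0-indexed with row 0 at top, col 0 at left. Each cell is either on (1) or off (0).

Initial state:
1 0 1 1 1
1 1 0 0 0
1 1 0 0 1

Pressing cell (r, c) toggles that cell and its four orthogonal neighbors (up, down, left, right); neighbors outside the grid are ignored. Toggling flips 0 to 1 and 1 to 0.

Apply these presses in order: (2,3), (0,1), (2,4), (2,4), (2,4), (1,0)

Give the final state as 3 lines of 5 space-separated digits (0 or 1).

After press 1 at (2,3):
1 0 1 1 1
1 1 0 1 0
1 1 1 1 0

After press 2 at (0,1):
0 1 0 1 1
1 0 0 1 0
1 1 1 1 0

After press 3 at (2,4):
0 1 0 1 1
1 0 0 1 1
1 1 1 0 1

After press 4 at (2,4):
0 1 0 1 1
1 0 0 1 0
1 1 1 1 0

After press 5 at (2,4):
0 1 0 1 1
1 0 0 1 1
1 1 1 0 1

After press 6 at (1,0):
1 1 0 1 1
0 1 0 1 1
0 1 1 0 1

Answer: 1 1 0 1 1
0 1 0 1 1
0 1 1 0 1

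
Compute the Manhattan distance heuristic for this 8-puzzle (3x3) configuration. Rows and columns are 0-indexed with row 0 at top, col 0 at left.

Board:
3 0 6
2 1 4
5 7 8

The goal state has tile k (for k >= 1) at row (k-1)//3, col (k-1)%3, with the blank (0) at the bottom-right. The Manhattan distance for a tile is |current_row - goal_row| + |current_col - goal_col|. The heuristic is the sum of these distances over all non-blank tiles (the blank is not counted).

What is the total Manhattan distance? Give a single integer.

Tile 3: at (0,0), goal (0,2), distance |0-0|+|0-2| = 2
Tile 6: at (0,2), goal (1,2), distance |0-1|+|2-2| = 1
Tile 2: at (1,0), goal (0,1), distance |1-0|+|0-1| = 2
Tile 1: at (1,1), goal (0,0), distance |1-0|+|1-0| = 2
Tile 4: at (1,2), goal (1,0), distance |1-1|+|2-0| = 2
Tile 5: at (2,0), goal (1,1), distance |2-1|+|0-1| = 2
Tile 7: at (2,1), goal (2,0), distance |2-2|+|1-0| = 1
Tile 8: at (2,2), goal (2,1), distance |2-2|+|2-1| = 1
Sum: 2 + 1 + 2 + 2 + 2 + 2 + 1 + 1 = 13

Answer: 13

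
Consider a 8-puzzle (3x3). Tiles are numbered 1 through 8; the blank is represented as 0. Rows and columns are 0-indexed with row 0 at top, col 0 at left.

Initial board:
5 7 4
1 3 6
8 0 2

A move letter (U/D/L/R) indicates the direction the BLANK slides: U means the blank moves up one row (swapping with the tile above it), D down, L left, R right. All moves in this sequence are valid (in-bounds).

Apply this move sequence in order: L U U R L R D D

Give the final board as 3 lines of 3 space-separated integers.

Answer: 7 3 4
5 8 6
1 0 2

Derivation:
After move 1 (L):
5 7 4
1 3 6
0 8 2

After move 2 (U):
5 7 4
0 3 6
1 8 2

After move 3 (U):
0 7 4
5 3 6
1 8 2

After move 4 (R):
7 0 4
5 3 6
1 8 2

After move 5 (L):
0 7 4
5 3 6
1 8 2

After move 6 (R):
7 0 4
5 3 6
1 8 2

After move 7 (D):
7 3 4
5 0 6
1 8 2

After move 8 (D):
7 3 4
5 8 6
1 0 2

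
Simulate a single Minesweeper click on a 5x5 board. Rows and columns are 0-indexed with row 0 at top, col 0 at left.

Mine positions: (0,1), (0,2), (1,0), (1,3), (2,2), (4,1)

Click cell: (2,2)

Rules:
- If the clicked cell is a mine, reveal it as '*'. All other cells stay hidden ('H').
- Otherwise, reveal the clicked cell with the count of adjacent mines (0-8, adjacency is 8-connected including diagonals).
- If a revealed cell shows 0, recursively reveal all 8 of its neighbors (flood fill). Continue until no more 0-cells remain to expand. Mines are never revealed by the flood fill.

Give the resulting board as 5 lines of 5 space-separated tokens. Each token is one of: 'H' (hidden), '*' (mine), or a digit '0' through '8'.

H H H H H
H H H H H
H H * H H
H H H H H
H H H H H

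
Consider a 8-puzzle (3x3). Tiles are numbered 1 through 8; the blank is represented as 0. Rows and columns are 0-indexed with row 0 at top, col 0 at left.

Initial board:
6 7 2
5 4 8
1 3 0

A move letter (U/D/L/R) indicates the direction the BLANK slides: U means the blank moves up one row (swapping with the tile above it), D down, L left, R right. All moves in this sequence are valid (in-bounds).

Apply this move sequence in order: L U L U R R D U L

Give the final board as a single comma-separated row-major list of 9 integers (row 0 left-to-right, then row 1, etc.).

After move 1 (L):
6 7 2
5 4 8
1 0 3

After move 2 (U):
6 7 2
5 0 8
1 4 3

After move 3 (L):
6 7 2
0 5 8
1 4 3

After move 4 (U):
0 7 2
6 5 8
1 4 3

After move 5 (R):
7 0 2
6 5 8
1 4 3

After move 6 (R):
7 2 0
6 5 8
1 4 3

After move 7 (D):
7 2 8
6 5 0
1 4 3

After move 8 (U):
7 2 0
6 5 8
1 4 3

After move 9 (L):
7 0 2
6 5 8
1 4 3

Answer: 7, 0, 2, 6, 5, 8, 1, 4, 3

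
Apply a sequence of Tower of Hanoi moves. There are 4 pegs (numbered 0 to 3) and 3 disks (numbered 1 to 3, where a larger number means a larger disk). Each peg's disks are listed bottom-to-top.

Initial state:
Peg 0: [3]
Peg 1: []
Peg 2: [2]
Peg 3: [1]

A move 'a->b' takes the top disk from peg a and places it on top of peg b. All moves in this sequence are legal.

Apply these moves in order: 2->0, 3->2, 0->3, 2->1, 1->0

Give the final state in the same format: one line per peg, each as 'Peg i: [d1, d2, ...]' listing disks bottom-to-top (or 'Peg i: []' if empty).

After move 1 (2->0):
Peg 0: [3, 2]
Peg 1: []
Peg 2: []
Peg 3: [1]

After move 2 (3->2):
Peg 0: [3, 2]
Peg 1: []
Peg 2: [1]
Peg 3: []

After move 3 (0->3):
Peg 0: [3]
Peg 1: []
Peg 2: [1]
Peg 3: [2]

After move 4 (2->1):
Peg 0: [3]
Peg 1: [1]
Peg 2: []
Peg 3: [2]

After move 5 (1->0):
Peg 0: [3, 1]
Peg 1: []
Peg 2: []
Peg 3: [2]

Answer: Peg 0: [3, 1]
Peg 1: []
Peg 2: []
Peg 3: [2]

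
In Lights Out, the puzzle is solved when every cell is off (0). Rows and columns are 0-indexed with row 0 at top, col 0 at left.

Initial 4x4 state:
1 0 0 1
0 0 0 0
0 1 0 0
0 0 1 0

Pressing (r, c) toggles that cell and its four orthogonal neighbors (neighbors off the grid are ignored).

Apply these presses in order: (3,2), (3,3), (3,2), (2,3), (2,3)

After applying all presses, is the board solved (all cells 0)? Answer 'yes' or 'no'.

Answer: no

Derivation:
After press 1 at (3,2):
1 0 0 1
0 0 0 0
0 1 1 0
0 1 0 1

After press 2 at (3,3):
1 0 0 1
0 0 0 0
0 1 1 1
0 1 1 0

After press 3 at (3,2):
1 0 0 1
0 0 0 0
0 1 0 1
0 0 0 1

After press 4 at (2,3):
1 0 0 1
0 0 0 1
0 1 1 0
0 0 0 0

After press 5 at (2,3):
1 0 0 1
0 0 0 0
0 1 0 1
0 0 0 1

Lights still on: 5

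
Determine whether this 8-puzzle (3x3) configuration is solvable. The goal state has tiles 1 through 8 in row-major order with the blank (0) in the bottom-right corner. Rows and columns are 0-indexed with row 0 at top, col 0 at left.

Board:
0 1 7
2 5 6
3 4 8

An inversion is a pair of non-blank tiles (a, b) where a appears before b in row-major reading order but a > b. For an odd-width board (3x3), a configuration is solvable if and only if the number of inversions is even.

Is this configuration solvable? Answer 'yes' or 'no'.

Answer: no

Derivation:
Inversions (pairs i<j in row-major order where tile[i] > tile[j] > 0): 9
9 is odd, so the puzzle is not solvable.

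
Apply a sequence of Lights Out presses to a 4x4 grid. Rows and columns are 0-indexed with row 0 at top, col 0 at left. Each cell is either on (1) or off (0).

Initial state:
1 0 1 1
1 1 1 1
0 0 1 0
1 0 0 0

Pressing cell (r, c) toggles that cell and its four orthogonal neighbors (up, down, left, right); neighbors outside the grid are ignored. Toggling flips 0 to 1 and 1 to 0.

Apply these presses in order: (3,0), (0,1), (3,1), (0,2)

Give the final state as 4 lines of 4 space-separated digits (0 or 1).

Answer: 0 0 1 0
1 0 0 1
1 1 1 0
1 0 1 0

Derivation:
After press 1 at (3,0):
1 0 1 1
1 1 1 1
1 0 1 0
0 1 0 0

After press 2 at (0,1):
0 1 0 1
1 0 1 1
1 0 1 0
0 1 0 0

After press 3 at (3,1):
0 1 0 1
1 0 1 1
1 1 1 0
1 0 1 0

After press 4 at (0,2):
0 0 1 0
1 0 0 1
1 1 1 0
1 0 1 0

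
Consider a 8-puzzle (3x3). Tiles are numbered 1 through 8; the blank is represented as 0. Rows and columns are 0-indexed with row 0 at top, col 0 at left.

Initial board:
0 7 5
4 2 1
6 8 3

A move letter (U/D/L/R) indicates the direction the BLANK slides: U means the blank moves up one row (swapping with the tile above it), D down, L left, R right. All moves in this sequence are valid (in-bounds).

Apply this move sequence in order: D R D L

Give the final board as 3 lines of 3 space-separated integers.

Answer: 4 7 5
2 8 1
0 6 3

Derivation:
After move 1 (D):
4 7 5
0 2 1
6 8 3

After move 2 (R):
4 7 5
2 0 1
6 8 3

After move 3 (D):
4 7 5
2 8 1
6 0 3

After move 4 (L):
4 7 5
2 8 1
0 6 3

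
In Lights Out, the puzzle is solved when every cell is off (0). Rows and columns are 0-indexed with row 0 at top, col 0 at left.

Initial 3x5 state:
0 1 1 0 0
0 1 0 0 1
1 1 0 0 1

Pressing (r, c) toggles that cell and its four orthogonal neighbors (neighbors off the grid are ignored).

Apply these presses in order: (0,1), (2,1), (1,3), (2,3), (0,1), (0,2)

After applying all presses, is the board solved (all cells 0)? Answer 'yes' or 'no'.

Answer: yes

Derivation:
After press 1 at (0,1):
1 0 0 0 0
0 0 0 0 1
1 1 0 0 1

After press 2 at (2,1):
1 0 0 0 0
0 1 0 0 1
0 0 1 0 1

After press 3 at (1,3):
1 0 0 1 0
0 1 1 1 0
0 0 1 1 1

After press 4 at (2,3):
1 0 0 1 0
0 1 1 0 0
0 0 0 0 0

After press 5 at (0,1):
0 1 1 1 0
0 0 1 0 0
0 0 0 0 0

After press 6 at (0,2):
0 0 0 0 0
0 0 0 0 0
0 0 0 0 0

Lights still on: 0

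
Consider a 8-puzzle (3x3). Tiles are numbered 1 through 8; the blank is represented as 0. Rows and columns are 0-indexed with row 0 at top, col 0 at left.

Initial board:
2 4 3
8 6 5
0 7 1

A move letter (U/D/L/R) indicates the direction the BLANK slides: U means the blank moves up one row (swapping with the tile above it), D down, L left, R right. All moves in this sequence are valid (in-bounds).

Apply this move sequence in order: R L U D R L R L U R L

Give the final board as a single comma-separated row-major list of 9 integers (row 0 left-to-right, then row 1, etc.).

Answer: 2, 4, 3, 0, 6, 5, 8, 7, 1

Derivation:
After move 1 (R):
2 4 3
8 6 5
7 0 1

After move 2 (L):
2 4 3
8 6 5
0 7 1

After move 3 (U):
2 4 3
0 6 5
8 7 1

After move 4 (D):
2 4 3
8 6 5
0 7 1

After move 5 (R):
2 4 3
8 6 5
7 0 1

After move 6 (L):
2 4 3
8 6 5
0 7 1

After move 7 (R):
2 4 3
8 6 5
7 0 1

After move 8 (L):
2 4 3
8 6 5
0 7 1

After move 9 (U):
2 4 3
0 6 5
8 7 1

After move 10 (R):
2 4 3
6 0 5
8 7 1

After move 11 (L):
2 4 3
0 6 5
8 7 1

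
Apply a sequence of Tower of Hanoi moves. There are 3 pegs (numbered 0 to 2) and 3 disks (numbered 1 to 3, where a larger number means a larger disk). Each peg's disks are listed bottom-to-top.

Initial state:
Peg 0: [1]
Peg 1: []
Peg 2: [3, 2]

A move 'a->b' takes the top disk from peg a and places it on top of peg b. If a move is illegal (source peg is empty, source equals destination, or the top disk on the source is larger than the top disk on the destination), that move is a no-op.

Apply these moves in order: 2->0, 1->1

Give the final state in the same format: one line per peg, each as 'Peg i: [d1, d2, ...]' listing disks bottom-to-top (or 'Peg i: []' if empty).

Answer: Peg 0: [1]
Peg 1: []
Peg 2: [3, 2]

Derivation:
After move 1 (2->0):
Peg 0: [1]
Peg 1: []
Peg 2: [3, 2]

After move 2 (1->1):
Peg 0: [1]
Peg 1: []
Peg 2: [3, 2]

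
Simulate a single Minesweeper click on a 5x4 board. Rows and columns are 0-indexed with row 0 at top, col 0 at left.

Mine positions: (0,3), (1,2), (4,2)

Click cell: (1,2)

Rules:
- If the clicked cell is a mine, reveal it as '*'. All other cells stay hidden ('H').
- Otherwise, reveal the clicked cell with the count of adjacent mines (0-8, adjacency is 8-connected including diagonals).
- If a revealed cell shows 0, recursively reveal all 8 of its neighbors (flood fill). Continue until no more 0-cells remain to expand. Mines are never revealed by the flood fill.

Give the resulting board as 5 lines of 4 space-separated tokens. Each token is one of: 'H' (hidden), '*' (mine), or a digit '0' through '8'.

H H H H
H H * H
H H H H
H H H H
H H H H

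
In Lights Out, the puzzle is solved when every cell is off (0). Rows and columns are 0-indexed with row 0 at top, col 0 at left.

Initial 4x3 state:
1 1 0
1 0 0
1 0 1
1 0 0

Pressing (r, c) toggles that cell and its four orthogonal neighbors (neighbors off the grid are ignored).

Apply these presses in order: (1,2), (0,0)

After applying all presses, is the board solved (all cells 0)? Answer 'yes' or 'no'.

Answer: no

Derivation:
After press 1 at (1,2):
1 1 1
1 1 1
1 0 0
1 0 0

After press 2 at (0,0):
0 0 1
0 1 1
1 0 0
1 0 0

Lights still on: 5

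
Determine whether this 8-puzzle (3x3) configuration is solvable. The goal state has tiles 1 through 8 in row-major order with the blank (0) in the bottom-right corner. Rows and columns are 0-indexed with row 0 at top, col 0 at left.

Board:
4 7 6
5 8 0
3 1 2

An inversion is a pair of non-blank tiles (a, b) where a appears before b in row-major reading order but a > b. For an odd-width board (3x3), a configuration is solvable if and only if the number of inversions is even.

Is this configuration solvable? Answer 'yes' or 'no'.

Answer: yes

Derivation:
Inversions (pairs i<j in row-major order where tile[i] > tile[j] > 0): 20
20 is even, so the puzzle is solvable.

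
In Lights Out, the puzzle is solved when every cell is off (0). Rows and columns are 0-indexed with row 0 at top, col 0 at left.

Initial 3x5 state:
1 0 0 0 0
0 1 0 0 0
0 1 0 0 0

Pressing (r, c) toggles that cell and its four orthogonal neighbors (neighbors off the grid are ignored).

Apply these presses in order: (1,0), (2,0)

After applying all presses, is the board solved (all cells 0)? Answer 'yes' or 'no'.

Answer: yes

Derivation:
After press 1 at (1,0):
0 0 0 0 0
1 0 0 0 0
1 1 0 0 0

After press 2 at (2,0):
0 0 0 0 0
0 0 0 0 0
0 0 0 0 0

Lights still on: 0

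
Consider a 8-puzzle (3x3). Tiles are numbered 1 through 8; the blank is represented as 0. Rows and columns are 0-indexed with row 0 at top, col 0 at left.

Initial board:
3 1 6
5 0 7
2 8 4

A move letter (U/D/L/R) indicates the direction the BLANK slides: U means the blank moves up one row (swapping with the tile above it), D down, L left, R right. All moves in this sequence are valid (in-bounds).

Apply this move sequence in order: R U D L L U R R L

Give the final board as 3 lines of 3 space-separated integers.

Answer: 1 0 6
3 5 7
2 8 4

Derivation:
After move 1 (R):
3 1 6
5 7 0
2 8 4

After move 2 (U):
3 1 0
5 7 6
2 8 4

After move 3 (D):
3 1 6
5 7 0
2 8 4

After move 4 (L):
3 1 6
5 0 7
2 8 4

After move 5 (L):
3 1 6
0 5 7
2 8 4

After move 6 (U):
0 1 6
3 5 7
2 8 4

After move 7 (R):
1 0 6
3 5 7
2 8 4

After move 8 (R):
1 6 0
3 5 7
2 8 4

After move 9 (L):
1 0 6
3 5 7
2 8 4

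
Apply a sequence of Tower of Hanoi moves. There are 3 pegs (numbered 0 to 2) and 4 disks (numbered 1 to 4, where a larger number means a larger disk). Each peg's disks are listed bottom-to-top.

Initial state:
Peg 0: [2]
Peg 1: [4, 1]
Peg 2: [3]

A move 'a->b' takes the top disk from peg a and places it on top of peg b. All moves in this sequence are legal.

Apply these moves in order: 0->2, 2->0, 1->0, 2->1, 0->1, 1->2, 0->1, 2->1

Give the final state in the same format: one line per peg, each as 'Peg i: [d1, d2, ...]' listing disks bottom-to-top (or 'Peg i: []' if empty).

After move 1 (0->2):
Peg 0: []
Peg 1: [4, 1]
Peg 2: [3, 2]

After move 2 (2->0):
Peg 0: [2]
Peg 1: [4, 1]
Peg 2: [3]

After move 3 (1->0):
Peg 0: [2, 1]
Peg 1: [4]
Peg 2: [3]

After move 4 (2->1):
Peg 0: [2, 1]
Peg 1: [4, 3]
Peg 2: []

After move 5 (0->1):
Peg 0: [2]
Peg 1: [4, 3, 1]
Peg 2: []

After move 6 (1->2):
Peg 0: [2]
Peg 1: [4, 3]
Peg 2: [1]

After move 7 (0->1):
Peg 0: []
Peg 1: [4, 3, 2]
Peg 2: [1]

After move 8 (2->1):
Peg 0: []
Peg 1: [4, 3, 2, 1]
Peg 2: []

Answer: Peg 0: []
Peg 1: [4, 3, 2, 1]
Peg 2: []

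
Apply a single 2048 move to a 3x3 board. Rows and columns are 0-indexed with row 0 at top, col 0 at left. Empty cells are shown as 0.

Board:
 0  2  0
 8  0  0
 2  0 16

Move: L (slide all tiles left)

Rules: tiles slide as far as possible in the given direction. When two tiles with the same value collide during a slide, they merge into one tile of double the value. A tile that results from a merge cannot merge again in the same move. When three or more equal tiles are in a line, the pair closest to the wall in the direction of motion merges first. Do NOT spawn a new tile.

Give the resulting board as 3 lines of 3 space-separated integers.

Slide left:
row 0: [0, 2, 0] -> [2, 0, 0]
row 1: [8, 0, 0] -> [8, 0, 0]
row 2: [2, 0, 16] -> [2, 16, 0]

Answer:  2  0  0
 8  0  0
 2 16  0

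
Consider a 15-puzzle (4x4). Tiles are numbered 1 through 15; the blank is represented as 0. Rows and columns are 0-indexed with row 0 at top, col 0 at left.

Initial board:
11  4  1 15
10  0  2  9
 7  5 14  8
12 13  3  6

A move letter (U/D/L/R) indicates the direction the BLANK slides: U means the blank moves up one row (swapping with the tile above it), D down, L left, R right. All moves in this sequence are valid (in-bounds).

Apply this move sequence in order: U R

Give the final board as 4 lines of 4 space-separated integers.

After move 1 (U):
11  0  1 15
10  4  2  9
 7  5 14  8
12 13  3  6

After move 2 (R):
11  1  0 15
10  4  2  9
 7  5 14  8
12 13  3  6

Answer: 11  1  0 15
10  4  2  9
 7  5 14  8
12 13  3  6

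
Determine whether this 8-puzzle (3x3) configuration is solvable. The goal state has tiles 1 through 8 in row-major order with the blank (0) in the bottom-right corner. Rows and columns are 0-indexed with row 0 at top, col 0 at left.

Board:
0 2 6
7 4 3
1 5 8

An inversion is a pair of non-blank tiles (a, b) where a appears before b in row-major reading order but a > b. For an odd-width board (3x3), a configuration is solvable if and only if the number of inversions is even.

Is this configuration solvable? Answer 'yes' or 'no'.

Answer: yes

Derivation:
Inversions (pairs i<j in row-major order where tile[i] > tile[j] > 0): 12
12 is even, so the puzzle is solvable.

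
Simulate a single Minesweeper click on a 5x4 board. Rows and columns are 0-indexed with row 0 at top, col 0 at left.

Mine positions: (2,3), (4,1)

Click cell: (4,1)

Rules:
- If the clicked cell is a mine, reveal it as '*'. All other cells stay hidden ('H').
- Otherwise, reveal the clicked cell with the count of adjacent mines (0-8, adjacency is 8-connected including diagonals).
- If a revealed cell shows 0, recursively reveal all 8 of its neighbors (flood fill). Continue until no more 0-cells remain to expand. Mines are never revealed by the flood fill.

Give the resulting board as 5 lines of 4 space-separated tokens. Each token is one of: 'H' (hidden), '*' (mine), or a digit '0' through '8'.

H H H H
H H H H
H H H H
H H H H
H * H H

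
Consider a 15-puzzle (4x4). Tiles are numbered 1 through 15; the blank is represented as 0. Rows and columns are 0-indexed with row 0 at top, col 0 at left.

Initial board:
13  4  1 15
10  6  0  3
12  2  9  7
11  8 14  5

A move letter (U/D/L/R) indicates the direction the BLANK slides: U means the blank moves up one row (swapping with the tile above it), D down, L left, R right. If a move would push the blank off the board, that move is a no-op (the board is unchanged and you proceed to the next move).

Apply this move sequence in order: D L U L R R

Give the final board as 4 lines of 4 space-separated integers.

After move 1 (D):
13  4  1 15
10  6  9  3
12  2  0  7
11  8 14  5

After move 2 (L):
13  4  1 15
10  6  9  3
12  0  2  7
11  8 14  5

After move 3 (U):
13  4  1 15
10  0  9  3
12  6  2  7
11  8 14  5

After move 4 (L):
13  4  1 15
 0 10  9  3
12  6  2  7
11  8 14  5

After move 5 (R):
13  4  1 15
10  0  9  3
12  6  2  7
11  8 14  5

After move 6 (R):
13  4  1 15
10  9  0  3
12  6  2  7
11  8 14  5

Answer: 13  4  1 15
10  9  0  3
12  6  2  7
11  8 14  5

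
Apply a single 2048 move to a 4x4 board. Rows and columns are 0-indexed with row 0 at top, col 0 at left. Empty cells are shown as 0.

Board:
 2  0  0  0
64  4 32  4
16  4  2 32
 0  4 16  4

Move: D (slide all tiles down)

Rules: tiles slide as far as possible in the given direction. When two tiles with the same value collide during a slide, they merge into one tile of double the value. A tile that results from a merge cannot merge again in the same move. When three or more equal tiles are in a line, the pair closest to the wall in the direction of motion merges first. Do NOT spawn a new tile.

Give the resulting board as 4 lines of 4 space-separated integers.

Answer:  0  0  0  0
 2  0 32  4
64  4  2 32
16  8 16  4

Derivation:
Slide down:
col 0: [2, 64, 16, 0] -> [0, 2, 64, 16]
col 1: [0, 4, 4, 4] -> [0, 0, 4, 8]
col 2: [0, 32, 2, 16] -> [0, 32, 2, 16]
col 3: [0, 4, 32, 4] -> [0, 4, 32, 4]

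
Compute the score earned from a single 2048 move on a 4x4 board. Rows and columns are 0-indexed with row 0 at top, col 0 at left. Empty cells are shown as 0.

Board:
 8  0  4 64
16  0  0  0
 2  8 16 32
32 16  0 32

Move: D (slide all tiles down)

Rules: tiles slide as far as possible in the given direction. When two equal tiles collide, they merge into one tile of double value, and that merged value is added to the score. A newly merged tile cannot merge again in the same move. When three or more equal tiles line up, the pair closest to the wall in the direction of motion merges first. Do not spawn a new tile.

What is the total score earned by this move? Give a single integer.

Answer: 64

Derivation:
Slide down:
col 0: [8, 16, 2, 32] -> [8, 16, 2, 32]  score +0 (running 0)
col 1: [0, 0, 8, 16] -> [0, 0, 8, 16]  score +0 (running 0)
col 2: [4, 0, 16, 0] -> [0, 0, 4, 16]  score +0 (running 0)
col 3: [64, 0, 32, 32] -> [0, 0, 64, 64]  score +64 (running 64)
Board after move:
 8  0  0  0
16  0  0  0
 2  8  4 64
32 16 16 64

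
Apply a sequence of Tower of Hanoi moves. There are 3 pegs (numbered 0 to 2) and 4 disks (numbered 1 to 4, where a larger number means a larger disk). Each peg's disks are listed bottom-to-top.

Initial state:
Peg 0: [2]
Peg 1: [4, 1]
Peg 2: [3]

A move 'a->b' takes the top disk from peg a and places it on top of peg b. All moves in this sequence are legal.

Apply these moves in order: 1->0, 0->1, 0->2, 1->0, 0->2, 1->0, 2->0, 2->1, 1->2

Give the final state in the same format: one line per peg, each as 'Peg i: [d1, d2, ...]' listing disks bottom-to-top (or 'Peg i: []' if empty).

After move 1 (1->0):
Peg 0: [2, 1]
Peg 1: [4]
Peg 2: [3]

After move 2 (0->1):
Peg 0: [2]
Peg 1: [4, 1]
Peg 2: [3]

After move 3 (0->2):
Peg 0: []
Peg 1: [4, 1]
Peg 2: [3, 2]

After move 4 (1->0):
Peg 0: [1]
Peg 1: [4]
Peg 2: [3, 2]

After move 5 (0->2):
Peg 0: []
Peg 1: [4]
Peg 2: [3, 2, 1]

After move 6 (1->0):
Peg 0: [4]
Peg 1: []
Peg 2: [3, 2, 1]

After move 7 (2->0):
Peg 0: [4, 1]
Peg 1: []
Peg 2: [3, 2]

After move 8 (2->1):
Peg 0: [4, 1]
Peg 1: [2]
Peg 2: [3]

After move 9 (1->2):
Peg 0: [4, 1]
Peg 1: []
Peg 2: [3, 2]

Answer: Peg 0: [4, 1]
Peg 1: []
Peg 2: [3, 2]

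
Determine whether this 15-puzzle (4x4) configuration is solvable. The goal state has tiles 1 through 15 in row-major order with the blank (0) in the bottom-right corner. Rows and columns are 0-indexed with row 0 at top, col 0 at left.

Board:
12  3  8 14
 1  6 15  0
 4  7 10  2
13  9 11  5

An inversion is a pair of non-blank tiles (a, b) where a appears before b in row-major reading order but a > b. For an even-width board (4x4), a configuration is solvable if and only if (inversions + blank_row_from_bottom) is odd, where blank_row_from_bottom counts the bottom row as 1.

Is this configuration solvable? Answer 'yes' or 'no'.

Inversions: 51
Blank is in row 1 (0-indexed from top), which is row 3 counting from the bottom (bottom = 1).
51 + 3 = 54, which is even, so the puzzle is not solvable.

Answer: no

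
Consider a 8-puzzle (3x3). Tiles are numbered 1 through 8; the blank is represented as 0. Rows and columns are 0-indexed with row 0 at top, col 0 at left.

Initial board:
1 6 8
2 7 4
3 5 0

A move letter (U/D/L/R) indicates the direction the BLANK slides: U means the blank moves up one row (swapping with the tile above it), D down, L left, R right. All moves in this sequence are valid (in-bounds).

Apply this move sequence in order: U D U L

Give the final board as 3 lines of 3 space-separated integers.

Answer: 1 6 8
2 0 7
3 5 4

Derivation:
After move 1 (U):
1 6 8
2 7 0
3 5 4

After move 2 (D):
1 6 8
2 7 4
3 5 0

After move 3 (U):
1 6 8
2 7 0
3 5 4

After move 4 (L):
1 6 8
2 0 7
3 5 4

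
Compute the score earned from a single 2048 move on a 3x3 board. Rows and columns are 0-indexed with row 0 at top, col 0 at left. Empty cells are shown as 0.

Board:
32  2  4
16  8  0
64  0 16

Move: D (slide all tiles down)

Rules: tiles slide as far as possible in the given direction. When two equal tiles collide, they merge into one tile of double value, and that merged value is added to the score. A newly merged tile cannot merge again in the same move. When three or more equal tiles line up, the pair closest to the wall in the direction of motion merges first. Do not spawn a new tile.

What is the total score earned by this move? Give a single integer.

Slide down:
col 0: [32, 16, 64] -> [32, 16, 64]  score +0 (running 0)
col 1: [2, 8, 0] -> [0, 2, 8]  score +0 (running 0)
col 2: [4, 0, 16] -> [0, 4, 16]  score +0 (running 0)
Board after move:
32  0  0
16  2  4
64  8 16

Answer: 0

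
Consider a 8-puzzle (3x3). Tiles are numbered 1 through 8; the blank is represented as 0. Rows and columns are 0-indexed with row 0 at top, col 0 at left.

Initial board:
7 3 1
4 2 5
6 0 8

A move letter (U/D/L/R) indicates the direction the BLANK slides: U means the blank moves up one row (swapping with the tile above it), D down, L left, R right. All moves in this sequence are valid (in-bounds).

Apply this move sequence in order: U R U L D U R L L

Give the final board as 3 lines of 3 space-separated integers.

Answer: 0 7 3
4 5 1
6 2 8

Derivation:
After move 1 (U):
7 3 1
4 0 5
6 2 8

After move 2 (R):
7 3 1
4 5 0
6 2 8

After move 3 (U):
7 3 0
4 5 1
6 2 8

After move 4 (L):
7 0 3
4 5 1
6 2 8

After move 5 (D):
7 5 3
4 0 1
6 2 8

After move 6 (U):
7 0 3
4 5 1
6 2 8

After move 7 (R):
7 3 0
4 5 1
6 2 8

After move 8 (L):
7 0 3
4 5 1
6 2 8

After move 9 (L):
0 7 3
4 5 1
6 2 8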